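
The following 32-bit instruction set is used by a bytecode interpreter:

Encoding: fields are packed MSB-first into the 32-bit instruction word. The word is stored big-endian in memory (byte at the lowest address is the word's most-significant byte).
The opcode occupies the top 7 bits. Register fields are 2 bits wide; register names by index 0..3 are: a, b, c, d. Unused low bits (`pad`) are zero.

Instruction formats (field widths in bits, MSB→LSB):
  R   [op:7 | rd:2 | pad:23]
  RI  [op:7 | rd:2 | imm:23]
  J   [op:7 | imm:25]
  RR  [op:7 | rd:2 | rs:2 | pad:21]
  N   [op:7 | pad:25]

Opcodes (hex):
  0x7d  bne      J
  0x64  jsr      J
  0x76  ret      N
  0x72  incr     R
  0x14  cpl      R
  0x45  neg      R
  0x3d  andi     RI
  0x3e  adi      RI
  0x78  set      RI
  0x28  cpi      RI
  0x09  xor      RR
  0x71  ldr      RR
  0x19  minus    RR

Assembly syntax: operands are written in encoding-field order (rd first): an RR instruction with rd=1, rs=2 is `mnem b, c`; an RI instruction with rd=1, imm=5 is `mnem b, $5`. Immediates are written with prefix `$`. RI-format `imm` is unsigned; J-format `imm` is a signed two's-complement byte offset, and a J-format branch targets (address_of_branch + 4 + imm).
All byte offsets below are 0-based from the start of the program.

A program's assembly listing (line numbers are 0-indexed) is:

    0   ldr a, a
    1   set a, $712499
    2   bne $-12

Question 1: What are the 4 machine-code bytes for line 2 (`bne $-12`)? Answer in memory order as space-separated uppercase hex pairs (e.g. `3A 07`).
FB FF FF F4

L2: bne op=0x7d:7|imm=-12:25 ⇒ 0xfbfffff4 ⇒ big fb ff ff f4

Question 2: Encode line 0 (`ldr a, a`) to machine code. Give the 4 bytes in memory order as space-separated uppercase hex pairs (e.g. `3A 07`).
E2 00 00 00

L0: ldr op=0x71:7|rd=0:2|rs=0:2|pad=0:21 ⇒ 0xe2000000 ⇒ big e2 00 00 00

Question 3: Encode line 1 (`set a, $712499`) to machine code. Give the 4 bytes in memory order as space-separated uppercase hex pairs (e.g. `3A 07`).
L1: set op=0x78:7|rd=0:2|imm=712499:23 ⇒ 0xf00adf33 ⇒ big f0 0a df 33

F0 0A DF 33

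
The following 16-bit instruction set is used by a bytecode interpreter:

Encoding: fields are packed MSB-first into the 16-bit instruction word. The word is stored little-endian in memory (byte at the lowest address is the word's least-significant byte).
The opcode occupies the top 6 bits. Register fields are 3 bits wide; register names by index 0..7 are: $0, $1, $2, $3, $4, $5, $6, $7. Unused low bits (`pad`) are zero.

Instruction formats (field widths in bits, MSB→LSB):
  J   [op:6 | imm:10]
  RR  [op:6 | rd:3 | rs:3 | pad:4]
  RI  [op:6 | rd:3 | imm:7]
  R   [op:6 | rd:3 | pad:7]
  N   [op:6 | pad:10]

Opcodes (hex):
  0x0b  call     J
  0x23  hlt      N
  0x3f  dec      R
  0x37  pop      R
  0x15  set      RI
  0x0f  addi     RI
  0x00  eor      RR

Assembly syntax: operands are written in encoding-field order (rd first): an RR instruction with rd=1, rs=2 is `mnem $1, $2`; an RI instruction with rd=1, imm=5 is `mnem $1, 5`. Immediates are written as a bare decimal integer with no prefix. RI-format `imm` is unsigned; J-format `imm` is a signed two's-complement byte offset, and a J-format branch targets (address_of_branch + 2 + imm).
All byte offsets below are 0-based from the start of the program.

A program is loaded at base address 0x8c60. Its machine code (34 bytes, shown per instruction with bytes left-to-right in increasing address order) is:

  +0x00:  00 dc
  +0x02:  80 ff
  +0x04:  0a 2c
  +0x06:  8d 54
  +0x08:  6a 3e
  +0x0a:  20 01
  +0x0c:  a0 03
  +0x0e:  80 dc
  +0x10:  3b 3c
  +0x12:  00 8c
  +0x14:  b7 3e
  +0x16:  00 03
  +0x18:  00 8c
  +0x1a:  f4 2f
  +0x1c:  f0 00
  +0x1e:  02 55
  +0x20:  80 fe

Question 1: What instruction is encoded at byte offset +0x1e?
set $2, 2

[1e] 02 55 → 0x5502
  opcode bits[15:10]=0x15: set/RI
  rd@[9:7]=0x2 ⇒ $2
  imm@[6:0]=0x2 ⇒ 2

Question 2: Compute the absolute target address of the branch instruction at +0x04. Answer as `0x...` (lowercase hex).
[04] 0a 2c → 0x2c0a
  top 6b → 0xb → call [J]
  imm: (w>>0)&0x3ff=0xa → 10
  target = base 0x8c60 + off 0x04 + 2 + imm 10 = 0x8c70

0x8c70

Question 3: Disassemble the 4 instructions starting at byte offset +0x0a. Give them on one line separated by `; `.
eor $2, $2; eor $7, $2; pop $1; addi $0, 59

off 0x0a: read 20 01 as little → 0x0120
  op=0x0120>>10=0x0 ⇒ eor (RR)
  rd@[9:7]=0x2 ⇒ $2
  rs@[6:4]=0x2 ⇒ $2
off 0x0c: read a0 03 as little → 0x03a0
  op=0x03a0>>10=0x0 ⇒ eor (RR)
  rd@[9:7]=0x7 ⇒ $7
  rs@[6:4]=0x2 ⇒ $2
off 0x0e: read 80 dc as little → 0xdc80
  op=0xdc80>>10=0x37 ⇒ pop (R)
  rd@[9:7]=0x1 ⇒ $1
off 0x10: read 3b 3c as little → 0x3c3b
  op=0x3c3b>>10=0xf ⇒ addi (RI)
  rd@[9:7]=0x0 ⇒ $0
  imm@[6:0]=0x3b ⇒ 59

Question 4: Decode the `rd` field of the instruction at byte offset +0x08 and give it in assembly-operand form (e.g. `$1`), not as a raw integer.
[08] 6a 3e → 0x3e6a
  top 6b → 0xf → addi [RI]
  rd: (w>>7)&0x7=0x4 → $4
  imm: (w>>0)&0x7f=0x6a → 106

$4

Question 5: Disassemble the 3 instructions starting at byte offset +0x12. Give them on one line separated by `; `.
hlt; addi $5, 55; eor $6, $0

off 0x12: read 00 8c as little → 0x8c00
  top 6b → 0x23 → hlt [N]
off 0x14: read b7 3e as little → 0x3eb7
  top 6b → 0xf → addi [RI]
  [9:7] rd=5 = $5
  [6:0] imm=55 = 55
off 0x16: read 00 03 as little → 0x0300
  top 6b → 0x0 → eor [RR]
  [9:7] rd=6 = $6
  [6:4] rs=0 = $0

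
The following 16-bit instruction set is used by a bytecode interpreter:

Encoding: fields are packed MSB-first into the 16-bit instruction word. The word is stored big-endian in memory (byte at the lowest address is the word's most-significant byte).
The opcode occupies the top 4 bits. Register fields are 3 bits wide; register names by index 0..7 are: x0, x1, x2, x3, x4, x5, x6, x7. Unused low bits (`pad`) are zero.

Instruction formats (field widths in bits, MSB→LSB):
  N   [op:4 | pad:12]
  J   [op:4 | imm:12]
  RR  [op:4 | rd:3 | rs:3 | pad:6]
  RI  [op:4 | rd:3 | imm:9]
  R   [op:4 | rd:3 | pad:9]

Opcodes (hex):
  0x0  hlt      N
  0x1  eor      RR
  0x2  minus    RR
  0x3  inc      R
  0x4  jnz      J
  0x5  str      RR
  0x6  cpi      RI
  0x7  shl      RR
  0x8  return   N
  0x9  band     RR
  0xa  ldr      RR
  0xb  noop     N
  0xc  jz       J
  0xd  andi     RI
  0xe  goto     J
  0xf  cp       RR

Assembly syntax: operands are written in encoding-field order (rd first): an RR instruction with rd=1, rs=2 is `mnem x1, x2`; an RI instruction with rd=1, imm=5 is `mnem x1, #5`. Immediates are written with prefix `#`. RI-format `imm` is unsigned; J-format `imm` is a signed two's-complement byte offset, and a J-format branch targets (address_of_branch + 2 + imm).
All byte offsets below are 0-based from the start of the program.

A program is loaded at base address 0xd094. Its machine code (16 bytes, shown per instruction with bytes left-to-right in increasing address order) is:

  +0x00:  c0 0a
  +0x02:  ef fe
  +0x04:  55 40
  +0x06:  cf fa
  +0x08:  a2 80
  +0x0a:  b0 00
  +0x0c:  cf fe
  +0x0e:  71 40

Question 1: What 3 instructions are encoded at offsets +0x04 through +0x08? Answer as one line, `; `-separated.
[04] 55 40 → 0x5540
  opcode bits[15:12]=0x5: str/RR
  rd@[11:9]=0x2 ⇒ x2
  rs@[8:6]=0x5 ⇒ x5
[06] cf fa → 0xcffa
  opcode bits[15:12]=0xc: jz/J
  imm@[11:0]=0xffa (s12→-6) ⇒ #-6
[08] a2 80 → 0xa280
  opcode bits[15:12]=0xa: ldr/RR
  rd@[11:9]=0x1 ⇒ x1
  rs@[8:6]=0x2 ⇒ x2

str x2, x5; jz #-6; ldr x1, x2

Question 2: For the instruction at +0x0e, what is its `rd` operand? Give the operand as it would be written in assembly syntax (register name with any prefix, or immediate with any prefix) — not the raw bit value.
off 0x0e: read 71 40 as big → 0x7140
  op=0x7140>>12=0x7 ⇒ shl (RR)
  rd@[11:9]=0x0 ⇒ x0
  rs@[8:6]=0x5 ⇒ x5

x0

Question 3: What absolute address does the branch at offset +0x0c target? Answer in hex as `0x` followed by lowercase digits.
+0x0c: cf fe ⇒ word 0xcffe (big)
  op=0xcffe>>12=0xc ⇒ jz (J)
  [11:0] imm=4094 (s12→-2) = #-2
  target = base 0xd094 + off 0x0c + 2 + imm -2 = 0xd0a0

0xd0a0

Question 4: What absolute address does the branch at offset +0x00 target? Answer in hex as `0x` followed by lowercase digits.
off 0x00: read c0 0a as big → 0xc00a
  op=0xc00a>>12=0xc ⇒ jz (J)
  imm: (w>>0)&0xfff=0xa → #10
  target = base 0xd094 + off 0x00 + 2 + imm 10 = 0xd0a0

0xd0a0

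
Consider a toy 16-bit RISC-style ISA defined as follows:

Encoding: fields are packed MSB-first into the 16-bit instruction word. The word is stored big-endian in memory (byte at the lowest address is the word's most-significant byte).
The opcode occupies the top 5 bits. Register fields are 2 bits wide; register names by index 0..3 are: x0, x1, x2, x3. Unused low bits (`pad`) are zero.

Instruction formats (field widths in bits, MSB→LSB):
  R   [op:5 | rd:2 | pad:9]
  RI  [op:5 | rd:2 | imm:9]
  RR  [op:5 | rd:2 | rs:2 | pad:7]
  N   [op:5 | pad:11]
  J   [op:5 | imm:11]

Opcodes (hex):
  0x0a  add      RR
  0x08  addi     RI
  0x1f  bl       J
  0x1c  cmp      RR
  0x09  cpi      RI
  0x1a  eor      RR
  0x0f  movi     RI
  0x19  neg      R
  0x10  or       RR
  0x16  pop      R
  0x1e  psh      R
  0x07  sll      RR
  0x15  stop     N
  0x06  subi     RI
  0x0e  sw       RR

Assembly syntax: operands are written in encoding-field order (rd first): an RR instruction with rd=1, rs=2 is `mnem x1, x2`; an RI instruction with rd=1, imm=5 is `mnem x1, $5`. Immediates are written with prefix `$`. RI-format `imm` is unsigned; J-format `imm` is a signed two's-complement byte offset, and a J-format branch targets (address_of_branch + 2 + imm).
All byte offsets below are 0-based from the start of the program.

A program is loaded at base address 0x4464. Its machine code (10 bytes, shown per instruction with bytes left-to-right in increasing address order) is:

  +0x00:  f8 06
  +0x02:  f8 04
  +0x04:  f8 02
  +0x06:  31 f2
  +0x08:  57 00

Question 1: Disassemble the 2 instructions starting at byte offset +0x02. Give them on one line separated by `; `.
bl $4; bl $2

@+02  big-endian(f8 04) = 0xf804
  top 5b → 0x1f → bl [J]
  [10:0] imm=4 = $4
@+04  big-endian(f8 02) = 0xf802
  top 5b → 0x1f → bl [J]
  [10:0] imm=2 = $2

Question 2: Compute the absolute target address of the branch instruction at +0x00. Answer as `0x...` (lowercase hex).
0x446c

+0x00: f8 06 ⇒ word 0xf806 (big)
  opcode bits[15:11]=0x1f: bl/J
  imm: (w>>0)&0x7ff=0x6 → $6
  target = base 0x4464 + off 0x00 + 2 + imm 6 = 0x446c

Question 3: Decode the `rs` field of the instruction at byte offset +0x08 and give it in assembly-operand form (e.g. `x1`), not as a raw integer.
x2

off 0x08: read 57 00 as big → 0x5700
  top 5b → 0xa → add [RR]
  [10:9] rd=3 = x3
  [8:7] rs=2 = x2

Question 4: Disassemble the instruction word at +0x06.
subi x0, $498

[06] 31 f2 → 0x31f2
  top 5b → 0x6 → subi [RI]
  [10:9] rd=0 = x0
  [8:0] imm=498 = $498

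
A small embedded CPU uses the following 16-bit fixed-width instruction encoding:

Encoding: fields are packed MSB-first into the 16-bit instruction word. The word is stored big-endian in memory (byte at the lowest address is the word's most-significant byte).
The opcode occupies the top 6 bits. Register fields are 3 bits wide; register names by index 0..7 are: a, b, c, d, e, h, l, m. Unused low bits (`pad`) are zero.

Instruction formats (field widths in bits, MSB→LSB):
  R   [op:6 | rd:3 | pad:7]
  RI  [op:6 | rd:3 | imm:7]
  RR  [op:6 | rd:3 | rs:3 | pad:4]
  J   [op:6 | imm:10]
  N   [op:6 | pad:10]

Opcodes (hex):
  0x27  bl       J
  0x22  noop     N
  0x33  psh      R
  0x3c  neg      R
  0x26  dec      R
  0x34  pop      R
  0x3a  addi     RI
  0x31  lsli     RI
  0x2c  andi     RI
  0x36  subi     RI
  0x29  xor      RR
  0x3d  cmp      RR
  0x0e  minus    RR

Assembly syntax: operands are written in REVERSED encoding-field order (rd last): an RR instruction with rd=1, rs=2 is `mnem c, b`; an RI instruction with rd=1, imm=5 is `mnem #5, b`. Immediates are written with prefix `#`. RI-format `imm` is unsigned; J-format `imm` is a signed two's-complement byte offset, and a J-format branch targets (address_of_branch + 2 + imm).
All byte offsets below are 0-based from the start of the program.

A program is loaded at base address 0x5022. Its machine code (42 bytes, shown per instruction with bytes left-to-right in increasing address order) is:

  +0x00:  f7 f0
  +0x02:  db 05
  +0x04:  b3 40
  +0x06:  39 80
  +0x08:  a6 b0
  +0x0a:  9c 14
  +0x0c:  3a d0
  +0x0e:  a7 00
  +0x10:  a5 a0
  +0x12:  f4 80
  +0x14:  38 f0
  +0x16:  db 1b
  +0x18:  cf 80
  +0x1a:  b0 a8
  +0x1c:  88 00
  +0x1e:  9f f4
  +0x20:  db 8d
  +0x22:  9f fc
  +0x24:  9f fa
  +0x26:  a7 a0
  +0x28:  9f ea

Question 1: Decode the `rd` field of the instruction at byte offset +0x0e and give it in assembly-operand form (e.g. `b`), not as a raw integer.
[0e] a7 00 → 0xa700
  opcode bits[15:10]=0x29: xor/RR
  rd@[9:7]=0x6 ⇒ l
  rs@[6:4]=0x0 ⇒ a

l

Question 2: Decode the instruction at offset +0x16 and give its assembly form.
subi #27, l

@+16  big-endian(db 1b) = 0xdb1b
  top 6b → 0x36 → subi [RI]
  rd: (w>>7)&0x7=0x6 → l
  imm: (w>>0)&0x7f=0x1b → #27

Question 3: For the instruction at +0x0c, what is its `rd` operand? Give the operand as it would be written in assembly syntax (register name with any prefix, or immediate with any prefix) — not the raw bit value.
h

@+0c  big-endian(3a d0) = 0x3ad0
  top 6b → 0xe → minus [RR]
  rd: (w>>7)&0x7=0x5 → h
  rs: (w>>4)&0x7=0x5 → h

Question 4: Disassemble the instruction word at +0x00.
cmp m, m

@+00  big-endian(f7 f0) = 0xf7f0
  op=0xf7f0>>10=0x3d ⇒ cmp (RR)
  rd: (w>>7)&0x7=0x7 → m
  rs: (w>>4)&0x7=0x7 → m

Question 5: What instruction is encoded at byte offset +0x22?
[22] 9f fc → 0x9ffc
  op=0x9ffc>>10=0x27 ⇒ bl (J)
  [9:0] imm=1020 (s10→-4) = #-4

bl #-4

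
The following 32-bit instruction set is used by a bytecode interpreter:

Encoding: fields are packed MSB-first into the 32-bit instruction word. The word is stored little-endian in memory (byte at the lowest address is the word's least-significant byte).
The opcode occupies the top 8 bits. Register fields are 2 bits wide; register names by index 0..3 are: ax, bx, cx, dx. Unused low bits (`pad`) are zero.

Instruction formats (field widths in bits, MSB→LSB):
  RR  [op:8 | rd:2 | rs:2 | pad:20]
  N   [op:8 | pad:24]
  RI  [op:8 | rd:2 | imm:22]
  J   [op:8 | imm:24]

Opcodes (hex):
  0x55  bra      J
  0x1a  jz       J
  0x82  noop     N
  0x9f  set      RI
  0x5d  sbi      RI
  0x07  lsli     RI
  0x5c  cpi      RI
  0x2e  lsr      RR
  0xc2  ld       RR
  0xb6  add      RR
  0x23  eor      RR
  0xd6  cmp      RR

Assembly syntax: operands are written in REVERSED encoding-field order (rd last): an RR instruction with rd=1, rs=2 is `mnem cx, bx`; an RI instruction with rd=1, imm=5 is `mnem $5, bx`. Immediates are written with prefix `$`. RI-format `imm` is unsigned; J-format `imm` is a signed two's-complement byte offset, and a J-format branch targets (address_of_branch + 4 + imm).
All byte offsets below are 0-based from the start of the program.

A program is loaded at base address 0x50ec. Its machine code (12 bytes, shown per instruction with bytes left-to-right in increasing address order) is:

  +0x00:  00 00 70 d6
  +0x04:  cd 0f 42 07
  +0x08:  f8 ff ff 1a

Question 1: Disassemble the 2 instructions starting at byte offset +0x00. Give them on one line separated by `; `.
[00] 00 00 70 d6 → 0xd6700000
  op=0xd6700000>>24=0xd6 ⇒ cmp (RR)
  [23:22] rd=1 = bx
  [21:20] rs=3 = dx
[04] cd 0f 42 07 → 0x07420fcd
  op=0x07420fcd>>24=0x7 ⇒ lsli (RI)
  [23:22] rd=1 = bx
  [21:0] imm=135117 = $135117

cmp dx, bx; lsli $135117, bx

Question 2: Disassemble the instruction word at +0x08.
jz $-8

+0x08: f8 ff ff 1a ⇒ word 0x1afffff8 (little)
  opcode bits[31:24]=0x1a: jz/J
  imm@[23:0]=0xfffff8 (s24→-8) ⇒ $-8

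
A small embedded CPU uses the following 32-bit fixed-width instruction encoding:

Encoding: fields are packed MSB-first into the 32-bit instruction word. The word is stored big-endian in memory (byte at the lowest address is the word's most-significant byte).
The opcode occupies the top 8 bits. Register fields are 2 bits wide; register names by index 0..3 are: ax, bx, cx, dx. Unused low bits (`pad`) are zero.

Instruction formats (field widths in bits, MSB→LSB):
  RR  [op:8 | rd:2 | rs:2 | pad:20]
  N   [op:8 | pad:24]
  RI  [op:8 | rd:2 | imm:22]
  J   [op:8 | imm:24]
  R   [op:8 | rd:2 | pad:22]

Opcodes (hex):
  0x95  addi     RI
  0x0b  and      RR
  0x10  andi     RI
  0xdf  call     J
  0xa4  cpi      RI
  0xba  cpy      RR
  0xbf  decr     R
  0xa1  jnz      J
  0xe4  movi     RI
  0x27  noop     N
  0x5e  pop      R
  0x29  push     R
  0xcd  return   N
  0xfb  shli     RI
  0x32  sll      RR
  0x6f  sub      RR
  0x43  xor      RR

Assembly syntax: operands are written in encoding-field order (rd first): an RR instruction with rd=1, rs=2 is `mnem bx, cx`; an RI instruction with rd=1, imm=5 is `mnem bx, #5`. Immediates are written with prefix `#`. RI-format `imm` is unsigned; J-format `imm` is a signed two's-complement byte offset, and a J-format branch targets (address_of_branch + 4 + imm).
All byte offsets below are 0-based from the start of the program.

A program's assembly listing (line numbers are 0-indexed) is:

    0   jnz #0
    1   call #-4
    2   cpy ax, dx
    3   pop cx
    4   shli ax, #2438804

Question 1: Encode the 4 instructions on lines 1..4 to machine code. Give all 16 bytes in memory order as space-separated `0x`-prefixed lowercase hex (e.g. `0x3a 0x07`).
0xdf 0xff 0xff 0xfc 0xba 0x30 0x00 0x00 0x5e 0x80 0x00 0x00 0xfb 0x25 0x36 0x94

1. call fields op=0xdf:8|imm=-4:24 → word dffffffch → df ff ff fc
2. cpy fields op=0xba:8|rd=0:2|rs=3:2|pad=0:20 → word ba300000h → ba 30 00 00
3. pop fields op=0x5e:8|rd=2:2|pad=0:22 → word 5e800000h → 5e 80 00 00
4. shli fields op=0xfb:8|rd=0:2|imm=2438804:22 → word fb253694h → fb 25 36 94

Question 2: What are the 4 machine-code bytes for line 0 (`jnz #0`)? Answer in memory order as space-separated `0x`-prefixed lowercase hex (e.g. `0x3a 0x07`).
0xa1 0x00 0x00 0x00

0. jnz fields op=0xa1:8|imm=0:24 → word a1000000h → a1 00 00 00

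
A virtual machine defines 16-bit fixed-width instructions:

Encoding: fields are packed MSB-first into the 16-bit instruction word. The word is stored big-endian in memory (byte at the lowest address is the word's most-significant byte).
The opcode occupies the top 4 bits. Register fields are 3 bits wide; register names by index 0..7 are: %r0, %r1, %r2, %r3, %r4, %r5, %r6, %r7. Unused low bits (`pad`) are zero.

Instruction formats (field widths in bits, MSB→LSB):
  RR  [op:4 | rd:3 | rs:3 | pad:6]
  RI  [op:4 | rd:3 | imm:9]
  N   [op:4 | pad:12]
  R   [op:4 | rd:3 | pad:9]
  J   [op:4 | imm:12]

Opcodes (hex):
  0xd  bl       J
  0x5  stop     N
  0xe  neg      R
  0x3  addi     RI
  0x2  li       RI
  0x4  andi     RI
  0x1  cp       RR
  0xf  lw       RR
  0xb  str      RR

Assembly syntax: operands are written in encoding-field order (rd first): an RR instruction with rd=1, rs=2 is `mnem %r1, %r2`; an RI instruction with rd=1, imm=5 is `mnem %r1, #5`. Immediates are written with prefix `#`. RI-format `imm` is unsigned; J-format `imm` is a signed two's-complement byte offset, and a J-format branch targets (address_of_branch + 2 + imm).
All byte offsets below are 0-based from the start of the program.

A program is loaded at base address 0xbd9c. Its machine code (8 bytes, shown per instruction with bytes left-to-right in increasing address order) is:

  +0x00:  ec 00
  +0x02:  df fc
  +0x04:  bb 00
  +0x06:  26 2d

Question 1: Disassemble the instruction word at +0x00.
+0x00: ec 00 ⇒ word 0xec00 (big)
  top 4b → 0xe → neg [R]
  rd: (w>>9)&0x7=0x6 → %r6

neg %r6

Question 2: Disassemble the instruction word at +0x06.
@+06  big-endian(26 2d) = 0x262d
  top 4b → 0x2 → li [RI]
  rd: (w>>9)&0x7=0x3 → %r3
  imm: (w>>0)&0x1ff=0x2d → #45

li %r3, #45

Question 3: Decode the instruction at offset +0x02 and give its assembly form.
@+02  big-endian(df fc) = 0xdffc
  top 4b → 0xd → bl [J]
  [11:0] imm=4092 (s12→-4) = #-4

bl #-4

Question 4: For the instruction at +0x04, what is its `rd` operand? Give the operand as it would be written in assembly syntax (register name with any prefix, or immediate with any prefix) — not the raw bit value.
%r5

[04] bb 00 → 0xbb00
  op=0xbb00>>12=0xb ⇒ str (RR)
  [11:9] rd=5 = %r5
  [8:6] rs=4 = %r4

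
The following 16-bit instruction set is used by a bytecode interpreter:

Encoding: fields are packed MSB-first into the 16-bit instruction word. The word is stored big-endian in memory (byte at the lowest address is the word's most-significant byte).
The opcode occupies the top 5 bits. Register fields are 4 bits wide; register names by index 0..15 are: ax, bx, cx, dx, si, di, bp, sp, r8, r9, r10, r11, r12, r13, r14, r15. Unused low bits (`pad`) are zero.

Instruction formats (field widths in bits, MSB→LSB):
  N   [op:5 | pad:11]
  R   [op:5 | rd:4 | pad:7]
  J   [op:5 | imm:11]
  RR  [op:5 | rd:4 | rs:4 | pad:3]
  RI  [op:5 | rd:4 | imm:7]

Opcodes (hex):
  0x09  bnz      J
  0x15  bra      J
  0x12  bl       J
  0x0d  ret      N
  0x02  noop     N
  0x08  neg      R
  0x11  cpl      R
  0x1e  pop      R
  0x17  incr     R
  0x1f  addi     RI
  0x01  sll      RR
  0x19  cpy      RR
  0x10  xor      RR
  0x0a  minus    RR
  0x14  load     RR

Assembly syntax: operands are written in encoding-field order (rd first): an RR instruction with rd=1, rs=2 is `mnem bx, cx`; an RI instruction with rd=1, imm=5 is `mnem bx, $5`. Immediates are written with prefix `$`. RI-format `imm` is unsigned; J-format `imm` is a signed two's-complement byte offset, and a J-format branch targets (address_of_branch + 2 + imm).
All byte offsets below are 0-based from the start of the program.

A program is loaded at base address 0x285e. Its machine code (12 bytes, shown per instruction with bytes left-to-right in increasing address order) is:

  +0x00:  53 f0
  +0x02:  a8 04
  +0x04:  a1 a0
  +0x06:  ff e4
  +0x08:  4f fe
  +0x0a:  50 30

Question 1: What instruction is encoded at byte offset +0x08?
[08] 4f fe → 0x4ffe
  opcode bits[15:11]=0x9: bnz/J
  [10:0] imm=2046 (s11→-2) = $-2

bnz $-2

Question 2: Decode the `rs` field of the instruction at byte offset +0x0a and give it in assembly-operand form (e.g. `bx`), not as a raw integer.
bp

[0a] 50 30 → 0x5030
  op=0x5030>>11=0xa ⇒ minus (RR)
  [10:7] rd=0 = ax
  [6:3] rs=6 = bp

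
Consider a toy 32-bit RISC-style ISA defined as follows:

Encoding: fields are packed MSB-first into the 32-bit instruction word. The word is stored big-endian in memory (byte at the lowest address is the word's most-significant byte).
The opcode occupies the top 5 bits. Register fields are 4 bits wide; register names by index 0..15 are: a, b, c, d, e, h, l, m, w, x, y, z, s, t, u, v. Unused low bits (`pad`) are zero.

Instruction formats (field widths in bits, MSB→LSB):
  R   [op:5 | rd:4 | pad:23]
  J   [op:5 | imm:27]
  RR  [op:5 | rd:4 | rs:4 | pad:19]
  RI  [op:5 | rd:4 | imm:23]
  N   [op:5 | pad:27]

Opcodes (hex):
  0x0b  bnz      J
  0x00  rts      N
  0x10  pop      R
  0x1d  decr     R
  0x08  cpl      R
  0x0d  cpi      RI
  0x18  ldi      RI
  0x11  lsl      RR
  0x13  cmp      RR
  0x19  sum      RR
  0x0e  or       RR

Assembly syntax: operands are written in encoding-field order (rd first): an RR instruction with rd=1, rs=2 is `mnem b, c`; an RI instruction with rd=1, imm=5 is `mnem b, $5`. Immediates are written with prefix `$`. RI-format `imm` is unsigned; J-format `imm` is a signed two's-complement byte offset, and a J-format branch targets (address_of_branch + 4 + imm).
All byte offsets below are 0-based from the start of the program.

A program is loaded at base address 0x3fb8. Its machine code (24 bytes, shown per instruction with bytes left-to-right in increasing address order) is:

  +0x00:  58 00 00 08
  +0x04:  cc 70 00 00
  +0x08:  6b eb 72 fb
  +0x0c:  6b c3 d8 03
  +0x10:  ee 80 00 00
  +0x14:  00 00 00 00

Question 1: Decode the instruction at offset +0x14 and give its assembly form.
rts

@+14  big-endian(00 00 00 00) = 0x00000000
  opcode bits[31:27]=0x0: rts/N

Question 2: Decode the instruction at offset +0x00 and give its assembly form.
off 0x00: read 58 00 00 08 as big → 0x58000008
  top 5b → 0xb → bnz [J]
  imm@[26:0]=0x8 ⇒ $8

bnz $8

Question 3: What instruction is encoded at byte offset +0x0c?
cpi m, $4446211

+0x0c: 6b c3 d8 03 ⇒ word 0x6bc3d803 (big)
  op=0x6bc3d803>>27=0xd ⇒ cpi (RI)
  rd@[26:23]=0x7 ⇒ m
  imm@[22:0]=0x43d803 ⇒ $4446211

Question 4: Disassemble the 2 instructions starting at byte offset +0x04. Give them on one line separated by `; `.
off 0x04: read cc 70 00 00 as big → 0xcc700000
  top 5b → 0x19 → sum [RR]
  [26:23] rd=8 = w
  [22:19] rs=14 = u
off 0x08: read 6b eb 72 fb as big → 0x6beb72fb
  top 5b → 0xd → cpi [RI]
  [26:23] rd=7 = m
  [22:0] imm=7041787 = $7041787

sum w, u; cpi m, $7041787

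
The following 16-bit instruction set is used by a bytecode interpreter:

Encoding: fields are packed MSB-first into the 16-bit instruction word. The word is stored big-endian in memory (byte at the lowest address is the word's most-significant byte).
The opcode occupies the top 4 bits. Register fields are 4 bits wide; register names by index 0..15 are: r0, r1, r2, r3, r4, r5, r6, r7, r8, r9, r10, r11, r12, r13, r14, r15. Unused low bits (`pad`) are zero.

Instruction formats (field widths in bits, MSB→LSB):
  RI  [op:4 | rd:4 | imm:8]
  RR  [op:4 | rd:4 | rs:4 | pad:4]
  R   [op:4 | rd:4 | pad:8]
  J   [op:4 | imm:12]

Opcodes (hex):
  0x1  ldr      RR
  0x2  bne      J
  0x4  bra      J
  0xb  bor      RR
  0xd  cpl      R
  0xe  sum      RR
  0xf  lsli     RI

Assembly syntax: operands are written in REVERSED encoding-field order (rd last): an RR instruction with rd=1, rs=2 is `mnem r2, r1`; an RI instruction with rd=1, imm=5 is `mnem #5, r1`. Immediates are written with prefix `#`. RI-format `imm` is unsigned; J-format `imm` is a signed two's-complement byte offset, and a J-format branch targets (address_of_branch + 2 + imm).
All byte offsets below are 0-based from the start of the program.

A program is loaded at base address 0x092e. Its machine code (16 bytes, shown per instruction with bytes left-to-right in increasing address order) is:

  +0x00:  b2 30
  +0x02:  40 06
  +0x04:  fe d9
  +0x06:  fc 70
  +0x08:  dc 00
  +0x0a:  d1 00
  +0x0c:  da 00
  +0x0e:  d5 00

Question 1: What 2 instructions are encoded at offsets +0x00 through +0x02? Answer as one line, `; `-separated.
bor r3, r2; bra #6

[00] b2 30 → 0xb230
  top 4b → 0xb → bor [RR]
  [11:8] rd=2 = r2
  [7:4] rs=3 = r3
[02] 40 06 → 0x4006
  top 4b → 0x4 → bra [J]
  [11:0] imm=6 = #6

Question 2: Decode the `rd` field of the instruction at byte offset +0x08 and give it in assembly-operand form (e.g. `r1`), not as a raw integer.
@+08  big-endian(dc 00) = 0xdc00
  top 4b → 0xd → cpl [R]
  [11:8] rd=12 = r12

r12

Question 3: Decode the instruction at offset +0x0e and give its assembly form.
cpl r5

off 0x0e: read d5 00 as big → 0xd500
  opcode bits[15:12]=0xd: cpl/R
  rd@[11:8]=0x5 ⇒ r5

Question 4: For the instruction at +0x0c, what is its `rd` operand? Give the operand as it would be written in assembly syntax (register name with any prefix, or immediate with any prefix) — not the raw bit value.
r10

[0c] da 00 → 0xda00
  top 4b → 0xd → cpl [R]
  rd: (w>>8)&0xf=0xa → r10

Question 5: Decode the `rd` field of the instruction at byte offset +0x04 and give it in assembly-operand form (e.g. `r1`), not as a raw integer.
r14

off 0x04: read fe d9 as big → 0xfed9
  top 4b → 0xf → lsli [RI]
  [11:8] rd=14 = r14
  [7:0] imm=217 = #217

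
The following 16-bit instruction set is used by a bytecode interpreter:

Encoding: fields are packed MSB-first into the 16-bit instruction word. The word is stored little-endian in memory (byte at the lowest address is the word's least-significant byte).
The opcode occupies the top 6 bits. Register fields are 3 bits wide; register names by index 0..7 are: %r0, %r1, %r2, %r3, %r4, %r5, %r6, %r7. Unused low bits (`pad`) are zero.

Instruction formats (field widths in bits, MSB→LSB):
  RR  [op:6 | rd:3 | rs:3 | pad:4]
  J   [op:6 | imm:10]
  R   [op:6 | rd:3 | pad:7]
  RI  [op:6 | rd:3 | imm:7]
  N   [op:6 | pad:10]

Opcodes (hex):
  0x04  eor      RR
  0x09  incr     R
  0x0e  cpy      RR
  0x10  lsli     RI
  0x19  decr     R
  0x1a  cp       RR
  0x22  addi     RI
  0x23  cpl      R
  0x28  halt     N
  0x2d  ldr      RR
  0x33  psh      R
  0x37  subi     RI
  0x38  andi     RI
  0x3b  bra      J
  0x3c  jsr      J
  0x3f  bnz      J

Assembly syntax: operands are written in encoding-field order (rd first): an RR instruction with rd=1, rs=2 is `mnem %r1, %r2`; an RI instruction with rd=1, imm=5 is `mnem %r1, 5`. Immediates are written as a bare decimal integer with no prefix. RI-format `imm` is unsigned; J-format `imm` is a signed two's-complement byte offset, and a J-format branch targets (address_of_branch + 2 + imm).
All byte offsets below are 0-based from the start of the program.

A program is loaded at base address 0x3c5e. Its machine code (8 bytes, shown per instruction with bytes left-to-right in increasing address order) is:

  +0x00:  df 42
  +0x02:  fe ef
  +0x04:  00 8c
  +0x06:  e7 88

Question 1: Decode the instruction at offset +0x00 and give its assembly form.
off 0x00: read df 42 as little → 0x42df
  opcode bits[15:10]=0x10: lsli/RI
  rd@[9:7]=0x5 ⇒ %r5
  imm@[6:0]=0x5f ⇒ 95

lsli %r5, 95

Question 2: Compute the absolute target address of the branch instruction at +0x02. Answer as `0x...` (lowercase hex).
0x3c60

[02] fe ef → 0xeffe
  opcode bits[15:10]=0x3b: bra/J
  imm@[9:0]=0x3fe (s10→-2) ⇒ -2
  target = base 0x3c5e + off 0x02 + 2 + imm -2 = 0x3c60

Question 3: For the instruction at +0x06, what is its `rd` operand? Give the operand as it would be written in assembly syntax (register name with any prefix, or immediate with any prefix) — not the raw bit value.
%r1

+0x06: e7 88 ⇒ word 0x88e7 (little)
  opcode bits[15:10]=0x22: addi/RI
  [9:7] rd=1 = %r1
  [6:0] imm=103 = 103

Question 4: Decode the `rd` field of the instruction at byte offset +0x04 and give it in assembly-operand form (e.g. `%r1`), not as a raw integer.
%r0

off 0x04: read 00 8c as little → 0x8c00
  opcode bits[15:10]=0x23: cpl/R
  rd: (w>>7)&0x7=0x0 → %r0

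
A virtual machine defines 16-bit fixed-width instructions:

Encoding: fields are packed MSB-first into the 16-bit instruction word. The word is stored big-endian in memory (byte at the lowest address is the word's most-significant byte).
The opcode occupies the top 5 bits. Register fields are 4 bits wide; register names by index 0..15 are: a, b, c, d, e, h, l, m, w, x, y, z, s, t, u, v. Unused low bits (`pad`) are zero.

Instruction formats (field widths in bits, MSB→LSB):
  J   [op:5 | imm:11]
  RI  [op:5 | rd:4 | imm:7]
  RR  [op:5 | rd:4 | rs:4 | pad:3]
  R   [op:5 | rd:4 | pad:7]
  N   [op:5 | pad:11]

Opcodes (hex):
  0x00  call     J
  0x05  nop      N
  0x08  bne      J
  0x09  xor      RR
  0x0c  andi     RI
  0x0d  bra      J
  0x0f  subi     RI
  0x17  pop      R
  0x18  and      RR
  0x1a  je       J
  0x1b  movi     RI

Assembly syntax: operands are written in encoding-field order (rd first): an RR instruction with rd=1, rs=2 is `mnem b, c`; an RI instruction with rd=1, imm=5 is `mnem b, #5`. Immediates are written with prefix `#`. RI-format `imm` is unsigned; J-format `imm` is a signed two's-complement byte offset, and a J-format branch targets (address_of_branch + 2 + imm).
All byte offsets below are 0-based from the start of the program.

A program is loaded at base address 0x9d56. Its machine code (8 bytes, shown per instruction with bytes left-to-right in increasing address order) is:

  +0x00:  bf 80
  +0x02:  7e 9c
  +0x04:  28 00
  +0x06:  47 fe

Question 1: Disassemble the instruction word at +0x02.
subi t, #28

off 0x02: read 7e 9c as big → 0x7e9c
  op=0x7e9c>>11=0xf ⇒ subi (RI)
  rd@[10:7]=0xd ⇒ t
  imm@[6:0]=0x1c ⇒ #28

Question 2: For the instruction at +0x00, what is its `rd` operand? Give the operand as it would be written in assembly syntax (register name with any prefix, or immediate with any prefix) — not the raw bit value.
v

off 0x00: read bf 80 as big → 0xbf80
  opcode bits[15:11]=0x17: pop/R
  rd: (w>>7)&0xf=0xf → v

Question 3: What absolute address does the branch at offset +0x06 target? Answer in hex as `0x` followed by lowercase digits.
off 0x06: read 47 fe as big → 0x47fe
  top 5b → 0x8 → bne [J]
  imm@[10:0]=0x7fe (s11→-2) ⇒ #-2
  target = base 0x9d56 + off 0x06 + 2 + imm -2 = 0x9d5c

0x9d5c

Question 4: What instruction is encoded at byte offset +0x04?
nop

+0x04: 28 00 ⇒ word 0x2800 (big)
  opcode bits[15:11]=0x5: nop/N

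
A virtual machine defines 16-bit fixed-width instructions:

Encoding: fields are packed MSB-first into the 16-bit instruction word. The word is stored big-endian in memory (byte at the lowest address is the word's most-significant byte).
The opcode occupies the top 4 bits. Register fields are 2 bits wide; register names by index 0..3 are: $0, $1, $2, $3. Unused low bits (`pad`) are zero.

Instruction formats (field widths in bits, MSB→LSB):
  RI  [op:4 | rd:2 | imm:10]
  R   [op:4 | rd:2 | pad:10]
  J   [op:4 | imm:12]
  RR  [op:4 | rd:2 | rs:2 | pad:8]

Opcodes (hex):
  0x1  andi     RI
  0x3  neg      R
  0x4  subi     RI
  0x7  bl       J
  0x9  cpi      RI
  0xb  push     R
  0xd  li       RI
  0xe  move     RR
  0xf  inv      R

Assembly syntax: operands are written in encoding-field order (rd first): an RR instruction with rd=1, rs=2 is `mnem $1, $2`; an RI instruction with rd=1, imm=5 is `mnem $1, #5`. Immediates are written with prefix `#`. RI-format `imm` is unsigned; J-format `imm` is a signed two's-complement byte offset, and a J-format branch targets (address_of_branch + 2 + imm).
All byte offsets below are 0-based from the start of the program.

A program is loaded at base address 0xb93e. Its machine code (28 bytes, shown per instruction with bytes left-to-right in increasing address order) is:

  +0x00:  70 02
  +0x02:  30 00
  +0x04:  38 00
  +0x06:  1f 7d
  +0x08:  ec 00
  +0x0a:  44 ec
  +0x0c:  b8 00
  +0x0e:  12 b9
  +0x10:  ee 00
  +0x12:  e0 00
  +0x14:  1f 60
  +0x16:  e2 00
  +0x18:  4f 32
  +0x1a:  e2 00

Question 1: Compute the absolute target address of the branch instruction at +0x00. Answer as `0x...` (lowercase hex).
0xb942

off 0x00: read 70 02 as big → 0x7002
  opcode bits[15:12]=0x7: bl/J
  imm@[11:0]=0x2 ⇒ #2
  target = base 0xb93e + off 0x00 + 2 + imm 2 = 0xb942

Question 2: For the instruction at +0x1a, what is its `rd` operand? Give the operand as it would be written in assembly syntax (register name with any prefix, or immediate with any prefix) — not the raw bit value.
$0

[1a] e2 00 → 0xe200
  op=0xe200>>12=0xe ⇒ move (RR)
  rd: (w>>10)&0x3=0x0 → $0
  rs: (w>>8)&0x3=0x2 → $2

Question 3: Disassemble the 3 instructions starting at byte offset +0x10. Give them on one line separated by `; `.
off 0x10: read ee 00 as big → 0xee00
  op=0xee00>>12=0xe ⇒ move (RR)
  rd: (w>>10)&0x3=0x3 → $3
  rs: (w>>8)&0x3=0x2 → $2
off 0x12: read e0 00 as big → 0xe000
  op=0xe000>>12=0xe ⇒ move (RR)
  rd: (w>>10)&0x3=0x0 → $0
  rs: (w>>8)&0x3=0x0 → $0
off 0x14: read 1f 60 as big → 0x1f60
  op=0x1f60>>12=0x1 ⇒ andi (RI)
  rd: (w>>10)&0x3=0x3 → $3
  imm: (w>>0)&0x3ff=0x360 → #864

move $3, $2; move $0, $0; andi $3, #864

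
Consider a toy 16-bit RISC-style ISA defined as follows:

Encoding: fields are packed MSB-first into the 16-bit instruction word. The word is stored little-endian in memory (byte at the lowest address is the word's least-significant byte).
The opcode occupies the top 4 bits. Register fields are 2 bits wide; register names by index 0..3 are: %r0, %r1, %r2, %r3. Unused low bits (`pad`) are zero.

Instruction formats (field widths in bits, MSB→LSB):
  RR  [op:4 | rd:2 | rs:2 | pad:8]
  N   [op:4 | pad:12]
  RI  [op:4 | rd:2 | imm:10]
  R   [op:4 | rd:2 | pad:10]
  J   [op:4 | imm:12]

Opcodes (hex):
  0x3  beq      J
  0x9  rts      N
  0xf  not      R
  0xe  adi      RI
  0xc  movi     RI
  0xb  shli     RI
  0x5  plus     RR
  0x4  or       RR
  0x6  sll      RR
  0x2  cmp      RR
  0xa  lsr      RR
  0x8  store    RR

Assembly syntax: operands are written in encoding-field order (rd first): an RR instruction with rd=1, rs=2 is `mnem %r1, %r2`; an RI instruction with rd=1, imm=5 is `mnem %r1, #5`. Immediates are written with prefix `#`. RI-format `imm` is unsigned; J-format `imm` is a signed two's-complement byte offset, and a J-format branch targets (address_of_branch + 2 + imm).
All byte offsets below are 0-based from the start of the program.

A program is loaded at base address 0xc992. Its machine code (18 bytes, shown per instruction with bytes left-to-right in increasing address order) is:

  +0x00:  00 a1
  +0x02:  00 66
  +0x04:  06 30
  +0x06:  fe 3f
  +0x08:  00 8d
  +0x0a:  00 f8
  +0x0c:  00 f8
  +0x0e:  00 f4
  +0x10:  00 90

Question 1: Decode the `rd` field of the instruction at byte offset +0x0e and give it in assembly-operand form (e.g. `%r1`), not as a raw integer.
%r1

off 0x0e: read 00 f4 as little → 0xf400
  opcode bits[15:12]=0xf: not/R
  [11:10] rd=1 = %r1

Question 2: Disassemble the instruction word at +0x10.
off 0x10: read 00 90 as little → 0x9000
  top 4b → 0x9 → rts [N]

rts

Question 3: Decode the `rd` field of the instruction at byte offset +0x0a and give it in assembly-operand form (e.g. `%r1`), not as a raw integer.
%r2

+0x0a: 00 f8 ⇒ word 0xf800 (little)
  op=0xf800>>12=0xf ⇒ not (R)
  rd: (w>>10)&0x3=0x2 → %r2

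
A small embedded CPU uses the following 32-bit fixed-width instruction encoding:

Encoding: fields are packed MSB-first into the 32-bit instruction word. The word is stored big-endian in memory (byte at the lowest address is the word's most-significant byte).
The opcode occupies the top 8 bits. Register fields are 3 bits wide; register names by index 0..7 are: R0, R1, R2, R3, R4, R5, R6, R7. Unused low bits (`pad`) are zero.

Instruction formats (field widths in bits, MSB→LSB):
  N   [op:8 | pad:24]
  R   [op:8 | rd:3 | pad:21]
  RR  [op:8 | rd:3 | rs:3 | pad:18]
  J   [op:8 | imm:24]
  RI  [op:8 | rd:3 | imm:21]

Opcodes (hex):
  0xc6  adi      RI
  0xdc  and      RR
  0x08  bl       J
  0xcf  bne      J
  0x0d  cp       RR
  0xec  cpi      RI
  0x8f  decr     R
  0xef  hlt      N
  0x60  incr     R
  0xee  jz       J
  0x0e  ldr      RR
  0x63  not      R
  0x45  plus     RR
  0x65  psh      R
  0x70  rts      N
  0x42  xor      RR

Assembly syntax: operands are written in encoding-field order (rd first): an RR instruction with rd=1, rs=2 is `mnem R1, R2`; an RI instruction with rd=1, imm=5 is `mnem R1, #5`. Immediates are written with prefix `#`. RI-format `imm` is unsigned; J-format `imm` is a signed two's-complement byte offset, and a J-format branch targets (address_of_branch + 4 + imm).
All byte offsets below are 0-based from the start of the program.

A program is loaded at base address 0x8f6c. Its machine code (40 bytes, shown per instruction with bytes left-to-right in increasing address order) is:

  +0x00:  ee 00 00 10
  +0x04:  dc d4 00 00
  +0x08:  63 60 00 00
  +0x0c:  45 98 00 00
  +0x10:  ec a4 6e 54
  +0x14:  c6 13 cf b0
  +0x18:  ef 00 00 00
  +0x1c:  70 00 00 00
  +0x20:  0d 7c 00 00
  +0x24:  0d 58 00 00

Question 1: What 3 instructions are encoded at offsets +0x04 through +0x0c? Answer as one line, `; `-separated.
[04] dc d4 00 00 → 0xdcd40000
  opcode bits[31:24]=0xdc: and/RR
  [23:21] rd=6 = R6
  [20:18] rs=5 = R5
[08] 63 60 00 00 → 0x63600000
  opcode bits[31:24]=0x63: not/R
  [23:21] rd=3 = R3
[0c] 45 98 00 00 → 0x45980000
  opcode bits[31:24]=0x45: plus/RR
  [23:21] rd=4 = R4
  [20:18] rs=6 = R6

and R6, R5; not R3; plus R4, R6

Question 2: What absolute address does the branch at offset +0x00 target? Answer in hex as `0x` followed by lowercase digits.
0x8f80

+0x00: ee 00 00 10 ⇒ word 0xee000010 (big)
  op=0xee000010>>24=0xee ⇒ jz (J)
  imm@[23:0]=0x10 ⇒ #16
  target = base 0x8f6c + off 0x00 + 4 + imm 16 = 0x8f80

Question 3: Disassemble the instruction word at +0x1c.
rts

off 0x1c: read 70 00 00 00 as big → 0x70000000
  top 8b → 0x70 → rts [N]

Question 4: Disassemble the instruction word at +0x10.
[10] ec a4 6e 54 → 0xeca46e54
  op=0xeca46e54>>24=0xec ⇒ cpi (RI)
  rd@[23:21]=0x5 ⇒ R5
  imm@[20:0]=0x46e54 ⇒ #290388

cpi R5, #290388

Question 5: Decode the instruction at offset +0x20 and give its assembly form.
cp R3, R7

off 0x20: read 0d 7c 00 00 as big → 0x0d7c0000
  opcode bits[31:24]=0xd: cp/RR
  rd: (w>>21)&0x7=0x3 → R3
  rs: (w>>18)&0x7=0x7 → R7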